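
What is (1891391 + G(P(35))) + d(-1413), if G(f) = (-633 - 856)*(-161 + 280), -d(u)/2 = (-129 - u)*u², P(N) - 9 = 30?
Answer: -5125474992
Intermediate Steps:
P(N) = 39 (P(N) = 9 + 30 = 39)
d(u) = -2*u²*(-129 - u) (d(u) = -2*(-129 - u)*u² = -2*u²*(-129 - u))
G(f) = -177191 (G(f) = -1489*119 = -177191)
(1891391 + G(P(35))) + d(-1413) = (1891391 - 177191) + 2*(-1413)²*(129 - 1413) = 1714200 + 2*1996569*(-1284) = 1714200 - 5127189192 = -5125474992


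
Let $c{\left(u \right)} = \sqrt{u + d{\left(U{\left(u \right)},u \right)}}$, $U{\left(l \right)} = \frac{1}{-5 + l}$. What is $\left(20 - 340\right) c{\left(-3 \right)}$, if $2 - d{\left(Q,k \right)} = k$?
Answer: $- 320 \sqrt{2} \approx -452.55$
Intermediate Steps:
$d{\left(Q,k \right)} = 2 - k$
$c{\left(u \right)} = \sqrt{2}$ ($c{\left(u \right)} = \sqrt{u - \left(-2 + u\right)} = \sqrt{2}$)
$\left(20 - 340\right) c{\left(-3 \right)} = \left(20 - 340\right) \sqrt{2} = - 320 \sqrt{2}$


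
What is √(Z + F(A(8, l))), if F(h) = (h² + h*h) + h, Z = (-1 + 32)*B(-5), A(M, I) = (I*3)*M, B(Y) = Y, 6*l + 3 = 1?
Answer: I*√35 ≈ 5.9161*I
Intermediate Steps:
l = -⅓ (l = -½ + (⅙)*1 = -½ + ⅙ = -⅓ ≈ -0.33333)
A(M, I) = 3*I*M (A(M, I) = (3*I)*M = 3*I*M)
Z = -155 (Z = (-1 + 32)*(-5) = 31*(-5) = -155)
F(h) = h + 2*h² (F(h) = (h² + h²) + h = 2*h² + h = h + 2*h²)
√(Z + F(A(8, l))) = √(-155 + (3*(-⅓)*8)*(1 + 2*(3*(-⅓)*8))) = √(-155 - 8*(1 + 2*(-8))) = √(-155 - 8*(1 - 16)) = √(-155 - 8*(-15)) = √(-155 + 120) = √(-35) = I*√35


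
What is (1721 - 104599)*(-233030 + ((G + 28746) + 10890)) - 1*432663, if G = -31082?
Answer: 23093209265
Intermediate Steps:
(1721 - 104599)*(-233030 + ((G + 28746) + 10890)) - 1*432663 = (1721 - 104599)*(-233030 + ((-31082 + 28746) + 10890)) - 1*432663 = -102878*(-233030 + (-2336 + 10890)) - 432663 = -102878*(-233030 + 8554) - 432663 = -102878*(-224476) - 432663 = 23093641928 - 432663 = 23093209265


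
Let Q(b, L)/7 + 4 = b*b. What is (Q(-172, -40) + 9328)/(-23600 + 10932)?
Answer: -54097/3167 ≈ -17.081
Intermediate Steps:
Q(b, L) = -28 + 7*b² (Q(b, L) = -28 + 7*(b*b) = -28 + 7*b²)
(Q(-172, -40) + 9328)/(-23600 + 10932) = ((-28 + 7*(-172)²) + 9328)/(-23600 + 10932) = ((-28 + 7*29584) + 9328)/(-12668) = ((-28 + 207088) + 9328)*(-1/12668) = (207060 + 9328)*(-1/12668) = 216388*(-1/12668) = -54097/3167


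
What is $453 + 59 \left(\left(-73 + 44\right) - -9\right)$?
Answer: $-727$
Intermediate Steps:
$453 + 59 \left(\left(-73 + 44\right) - -9\right) = 453 + 59 \left(-29 + 9\right) = 453 + 59 \left(-20\right) = 453 - 1180 = -727$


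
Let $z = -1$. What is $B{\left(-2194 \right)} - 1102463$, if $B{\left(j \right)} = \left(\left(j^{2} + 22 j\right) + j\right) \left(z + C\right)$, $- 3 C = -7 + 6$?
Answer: $- \frac{12833737}{3} \approx -4.2779 \cdot 10^{6}$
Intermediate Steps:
$C = \frac{1}{3}$ ($C = - \frac{-7 + 6}{3} = \left(- \frac{1}{3}\right) \left(-1\right) = \frac{1}{3} \approx 0.33333$)
$B{\left(j \right)} = - \frac{46 j}{3} - \frac{2 j^{2}}{3}$ ($B{\left(j \right)} = \left(\left(j^{2} + 22 j\right) + j\right) \left(-1 + \frac{1}{3}\right) = \left(j^{2} + 23 j\right) \left(- \frac{2}{3}\right) = - \frac{46 j}{3} - \frac{2 j^{2}}{3}$)
$B{\left(-2194 \right)} - 1102463 = \frac{2}{3} \left(-2194\right) \left(-23 - -2194\right) - 1102463 = \frac{2}{3} \left(-2194\right) \left(-23 + 2194\right) - 1102463 = \frac{2}{3} \left(-2194\right) 2171 - 1102463 = - \frac{9526348}{3} - 1102463 = - \frac{12833737}{3}$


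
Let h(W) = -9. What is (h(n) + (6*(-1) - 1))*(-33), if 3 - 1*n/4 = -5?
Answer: 528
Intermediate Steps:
n = 32 (n = 12 - 4*(-5) = 12 + 20 = 32)
(h(n) + (6*(-1) - 1))*(-33) = (-9 + (6*(-1) - 1))*(-33) = (-9 + (-6 - 1))*(-33) = (-9 - 7)*(-33) = -16*(-33) = 528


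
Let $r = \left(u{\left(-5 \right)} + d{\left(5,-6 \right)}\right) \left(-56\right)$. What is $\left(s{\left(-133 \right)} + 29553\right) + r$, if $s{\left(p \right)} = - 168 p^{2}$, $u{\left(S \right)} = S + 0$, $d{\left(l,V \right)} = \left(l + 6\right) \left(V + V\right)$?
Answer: $-2934527$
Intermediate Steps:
$d{\left(l,V \right)} = 2 V \left(6 + l\right)$ ($d{\left(l,V \right)} = \left(6 + l\right) 2 V = 2 V \left(6 + l\right)$)
$u{\left(S \right)} = S$
$r = 7672$ ($r = \left(-5 + 2 \left(-6\right) \left(6 + 5\right)\right) \left(-56\right) = \left(-5 + 2 \left(-6\right) 11\right) \left(-56\right) = \left(-5 - 132\right) \left(-56\right) = \left(-137\right) \left(-56\right) = 7672$)
$\left(s{\left(-133 \right)} + 29553\right) + r = \left(- 168 \left(-133\right)^{2} + 29553\right) + 7672 = \left(\left(-168\right) 17689 + 29553\right) + 7672 = \left(-2971752 + 29553\right) + 7672 = -2942199 + 7672 = -2934527$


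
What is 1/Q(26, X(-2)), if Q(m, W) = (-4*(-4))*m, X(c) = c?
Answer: 1/416 ≈ 0.0024038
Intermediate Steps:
Q(m, W) = 16*m
1/Q(26, X(-2)) = 1/(16*26) = 1/416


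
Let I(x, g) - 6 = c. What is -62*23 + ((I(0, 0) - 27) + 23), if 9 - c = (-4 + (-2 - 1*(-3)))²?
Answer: -1424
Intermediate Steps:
c = 0 (c = 9 - (-4 + (-2 - 1*(-3)))² = 9 - (-4 + (-2 + 3))² = 9 - (-4 + 1)² = 9 - 1*(-3)² = 9 - 1*9 = 9 - 9 = 0)
I(x, g) = 6 (I(x, g) = 6 + 0 = 6)
-62*23 + ((I(0, 0) - 27) + 23) = -62*23 + ((6 - 27) + 23) = -1426 + (-21 + 23) = -1426 + 2 = -1424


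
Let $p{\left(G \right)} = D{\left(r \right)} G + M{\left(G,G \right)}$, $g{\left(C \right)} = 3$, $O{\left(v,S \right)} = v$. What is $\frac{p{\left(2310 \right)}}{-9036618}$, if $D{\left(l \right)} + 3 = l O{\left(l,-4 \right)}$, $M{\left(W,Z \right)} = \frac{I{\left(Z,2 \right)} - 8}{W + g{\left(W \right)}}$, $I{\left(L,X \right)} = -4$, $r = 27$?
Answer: $- \frac{646506628}{3483616239} \approx -0.18559$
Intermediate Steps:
$M{\left(W,Z \right)} = - \frac{12}{3 + W}$ ($M{\left(W,Z \right)} = \frac{-4 - 8}{W + 3} = - \frac{12}{3 + W}$)
$D{\left(l \right)} = -3 + l^{2}$ ($D{\left(l \right)} = -3 + l l = -3 + l^{2}$)
$p{\left(G \right)} = - \frac{12}{3 + G} + 726 G$ ($p{\left(G \right)} = \left(-3 + 27^{2}\right) G - \frac{12}{3 + G} = \left(-3 + 729\right) G - \frac{12}{3 + G} = 726 G - \frac{12}{3 + G} = - \frac{12}{3 + G} + 726 G$)
$\frac{p{\left(2310 \right)}}{-9036618} = \frac{6 \frac{1}{3 + 2310} \left(-2 + 121 \cdot 2310 \left(3 + 2310\right)\right)}{-9036618} = \frac{6 \left(-2 + 121 \cdot 2310 \cdot 2313\right)}{2313} \left(- \frac{1}{9036618}\right) = 6 \cdot \frac{1}{2313} \left(-2 + 646506630\right) \left(- \frac{1}{9036618}\right) = 6 \cdot \frac{1}{2313} \cdot 646506628 \left(- \frac{1}{9036618}\right) = \frac{1293013256}{771} \left(- \frac{1}{9036618}\right) = - \frac{646506628}{3483616239}$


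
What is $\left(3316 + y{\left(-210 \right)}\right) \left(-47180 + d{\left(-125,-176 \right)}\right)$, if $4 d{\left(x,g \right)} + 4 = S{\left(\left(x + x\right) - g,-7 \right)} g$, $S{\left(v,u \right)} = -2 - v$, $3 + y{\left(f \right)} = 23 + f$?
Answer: $-157390974$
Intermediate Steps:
$y{\left(f \right)} = 20 + f$ ($y{\left(f \right)} = -3 + \left(23 + f\right) = 20 + f$)
$d{\left(x,g \right)} = -1 + \frac{g \left(-2 + g - 2 x\right)}{4}$ ($d{\left(x,g \right)} = -1 + \frac{\left(-2 - \left(\left(x + x\right) - g\right)\right) g}{4} = -1 + \frac{\left(-2 - \left(2 x - g\right)\right) g}{4} = -1 + \frac{\left(-2 - \left(- g + 2 x\right)\right) g}{4} = -1 + \frac{\left(-2 + \left(g - 2 x\right)\right) g}{4} = -1 + \frac{\left(-2 + g - 2 x\right) g}{4} = -1 + \frac{g \left(-2 + g - 2 x\right)}{4}$)
$\left(3316 + y{\left(-210 \right)}\right) \left(-47180 + d{\left(-125,-176 \right)}\right) = \left(3316 + \left(20 - 210\right)\right) \left(-47180 - \left(1 - 44 \left(2 - -176 + 2 \left(-125\right)\right)\right)\right) = \left(3316 - 190\right) \left(-47180 - \left(1 - 44 \left(2 + 176 - 250\right)\right)\right) = 3126 \left(-47180 - \left(1 - -3168\right)\right) = 3126 \left(-47180 - 3169\right) = 3126 \left(-50349\right) = -157390974$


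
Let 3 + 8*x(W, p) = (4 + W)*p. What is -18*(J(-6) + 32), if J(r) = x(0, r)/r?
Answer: -4689/8 ≈ -586.13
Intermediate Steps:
x(W, p) = -3/8 + p*(4 + W)/8 (x(W, p) = -3/8 + ((4 + W)*p)/8 = -3/8 + (p*(4 + W))/8 = -3/8 + p*(4 + W)/8)
J(r) = (-3/8 + r/2)/r (J(r) = (-3/8 + r/2 + (⅛)*0*r)/r = (-3/8 + r/2 + 0)/r = (-3/8 + r/2)/r)
-18*(J(-6) + 32) = -18*((⅛)*(-3 + 4*(-6))/(-6) + 32) = -18*((⅛)*(-⅙)*(-3 - 24) + 32) = -18*((⅛)*(-⅙)*(-27) + 32) = -18*(9/16 + 32) = -18*521/16 = -4689/8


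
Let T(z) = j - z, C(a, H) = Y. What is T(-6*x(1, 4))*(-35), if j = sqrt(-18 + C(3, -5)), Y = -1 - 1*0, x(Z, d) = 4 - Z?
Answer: -630 - 35*I*sqrt(19) ≈ -630.0 - 152.56*I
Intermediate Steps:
Y = -1 (Y = -1 + 0 = -1)
C(a, H) = -1
j = I*sqrt(19) (j = sqrt(-18 - 1) = sqrt(-19) = I*sqrt(19) ≈ 4.3589*I)
T(z) = -z + I*sqrt(19) (T(z) = I*sqrt(19) - z = -z + I*sqrt(19))
T(-6*x(1, 4))*(-35) = (-(-6)*(4 - 1*1) + I*sqrt(19))*(-35) = (-(-6)*(4 - 1) + I*sqrt(19))*(-35) = (-(-6)*3 + I*sqrt(19))*(-35) = (-1*(-18) + I*sqrt(19))*(-35) = (18 + I*sqrt(19))*(-35) = -630 - 35*I*sqrt(19)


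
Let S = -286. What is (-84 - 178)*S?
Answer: 74932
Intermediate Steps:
(-84 - 178)*S = (-84 - 178)*(-286) = -262*(-286) = 74932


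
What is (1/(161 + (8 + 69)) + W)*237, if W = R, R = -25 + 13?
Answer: -676635/238 ≈ -2843.0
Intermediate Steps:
R = -12
W = -12
(1/(161 + (8 + 69)) + W)*237 = (1/(161 + (8 + 69)) - 12)*237 = (1/(161 + 77) - 12)*237 = (1/238 - 12)*237 = -2855/238*237 = -676635/238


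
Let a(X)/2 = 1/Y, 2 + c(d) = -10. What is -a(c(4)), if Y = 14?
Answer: -⅐ ≈ -0.14286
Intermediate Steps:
c(d) = -12 (c(d) = -2 - 10 = -12)
a(X) = ⅐ (a(X) = 2/14 = 2*(1/14) = ⅐)
-a(c(4)) = -1*⅐ = -⅐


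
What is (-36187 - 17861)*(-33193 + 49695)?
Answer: -891900096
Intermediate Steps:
(-36187 - 17861)*(-33193 + 49695) = -54048*16502 = -891900096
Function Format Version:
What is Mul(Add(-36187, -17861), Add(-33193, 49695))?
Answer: -891900096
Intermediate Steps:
Mul(Add(-36187, -17861), Add(-33193, 49695)) = Mul(-54048, 16502) = -891900096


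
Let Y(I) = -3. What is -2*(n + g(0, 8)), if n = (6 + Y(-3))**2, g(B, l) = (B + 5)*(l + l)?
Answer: -178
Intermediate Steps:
g(B, l) = 2*l*(5 + B) (g(B, l) = (5 + B)*(2*l) = 2*l*(5 + B))
n = 9 (n = (6 - 3)**2 = 3**2 = 9)
-2*(n + g(0, 8)) = -2*(9 + 2*8*(5 + 0)) = -2*(9 + 2*8*5) = -2*(9 + 80) = -2*89 = -178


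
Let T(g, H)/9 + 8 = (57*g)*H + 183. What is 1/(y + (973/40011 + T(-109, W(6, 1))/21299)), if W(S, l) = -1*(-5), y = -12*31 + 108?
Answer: -852194289/236082026479 ≈ -0.0036097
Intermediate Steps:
y = -264 (y = -372 + 108 = -264)
W(S, l) = 5
T(g, H) = 1575 + 513*H*g (T(g, H) = -72 + 9*((57*g)*H + 183) = -72 + 9*(57*H*g + 183) = -72 + 9*(183 + 57*H*g) = -72 + (1647 + 513*H*g) = 1575 + 513*H*g)
1/(y + (973/40011 + T(-109, W(6, 1))/21299)) = 1/(-264 + (973/40011 + (1575 + 513*5*(-109))/21299)) = 1/(-264 + (973*(1/40011) + (1575 - 279585)*(1/21299))) = 1/(-264 + (973/40011 - 278010*1/21299)) = 1/(-264 + (973/40011 - 278010/21299)) = 1/(-264 - 11102734183/852194289) = 1/(-236082026479/852194289) = -852194289/236082026479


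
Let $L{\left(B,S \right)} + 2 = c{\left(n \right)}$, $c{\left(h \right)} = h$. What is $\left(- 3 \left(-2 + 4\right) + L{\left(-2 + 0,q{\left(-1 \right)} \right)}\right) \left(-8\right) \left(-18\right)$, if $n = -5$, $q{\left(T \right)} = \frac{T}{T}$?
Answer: $-1872$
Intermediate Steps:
$q{\left(T \right)} = 1$
$L{\left(B,S \right)} = -7$ ($L{\left(B,S \right)} = -2 - 5 = -7$)
$\left(- 3 \left(-2 + 4\right) + L{\left(-2 + 0,q{\left(-1 \right)} \right)}\right) \left(-8\right) \left(-18\right) = \left(- 3 \left(-2 + 4\right) - 7\right) \left(-8\right) \left(-18\right) = \left(\left(-3\right) 2 - 7\right) \left(-8\right) \left(-18\right) = \left(-6 - 7\right) \left(-8\right) \left(-18\right) = \left(-13\right) \left(-8\right) \left(-18\right) = 104 \left(-18\right) = -1872$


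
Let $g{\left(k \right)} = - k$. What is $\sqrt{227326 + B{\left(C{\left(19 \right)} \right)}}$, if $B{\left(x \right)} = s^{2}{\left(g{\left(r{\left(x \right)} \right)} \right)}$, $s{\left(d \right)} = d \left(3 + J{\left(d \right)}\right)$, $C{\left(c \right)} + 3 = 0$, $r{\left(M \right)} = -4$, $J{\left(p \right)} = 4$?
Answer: $\sqrt{228110} \approx 477.61$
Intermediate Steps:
$C{\left(c \right)} = -3$ ($C{\left(c \right)} = -3 + 0 = -3$)
$s{\left(d \right)} = 7 d$ ($s{\left(d \right)} = d \left(3 + 4\right) = d 7 = 7 d$)
$B{\left(x \right)} = 784$ ($B{\left(x \right)} = \left(7 \left(\left(-1\right) \left(-4\right)\right)\right)^{2} = \left(7 \cdot 4\right)^{2} = 28^{2} = 784$)
$\sqrt{227326 + B{\left(C{\left(19 \right)} \right)}} = \sqrt{227326 + 784} = \sqrt{228110}$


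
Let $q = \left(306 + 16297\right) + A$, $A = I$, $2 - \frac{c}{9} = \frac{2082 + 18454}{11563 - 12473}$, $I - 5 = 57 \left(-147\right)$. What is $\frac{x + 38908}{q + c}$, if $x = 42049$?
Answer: $\frac{36835435}{3844797} \approx 9.5806$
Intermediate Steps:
$I = -8374$ ($I = 5 + 57 \left(-147\right) = 5 - 8379 = -8374$)
$c = \frac{100602}{455}$ ($c = 18 - 9 \frac{2082 + 18454}{11563 - 12473} = 18 - 9 \frac{20536}{-910} = 18 - 9 \cdot 20536 \left(- \frac{1}{910}\right) = 18 - - \frac{92412}{455} = 18 + \frac{92412}{455} = \frac{100602}{455} \approx 221.1$)
$A = -8374$
$q = 8229$ ($q = \left(306 + 16297\right) - 8374 = 16603 - 8374 = 8229$)
$\frac{x + 38908}{q + c} = \frac{42049 + 38908}{8229 + \frac{100602}{455}} = \frac{80957}{\frac{3844797}{455}} = 80957 \cdot \frac{455}{3844797} = \frac{36835435}{3844797}$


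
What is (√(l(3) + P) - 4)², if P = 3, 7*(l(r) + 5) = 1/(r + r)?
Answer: (168 - I*√3486)²/1764 ≈ 14.024 - 11.246*I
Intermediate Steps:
l(r) = -5 + 1/(14*r) (l(r) = -5 + 1/(7*(r + r)) = -5 + 1/(7*((2*r))) = -5 + (1/(2*r))/7 = -5 + 1/(14*r))
(√(l(3) + P) - 4)² = (√((-5 + (1/14)/3) + 3) - 4)² = (√((-5 + (1/14)*(⅓)) + 3) - 4)² = (√((-5 + 1/42) + 3) - 4)² = (√(-209/42 + 3) - 4)² = (√(-83/42) - 4)² = (I*√3486/42 - 4)² = (-4 + I*√3486/42)²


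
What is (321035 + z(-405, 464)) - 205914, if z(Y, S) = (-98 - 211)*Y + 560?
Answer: 240826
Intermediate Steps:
z(Y, S) = 560 - 309*Y (z(Y, S) = -309*Y + 560 = 560 - 309*Y)
(321035 + z(-405, 464)) - 205914 = (321035 + (560 - 309*(-405))) - 205914 = (321035 + (560 + 125145)) - 205914 = (321035 + 125705) - 205914 = 446740 - 205914 = 240826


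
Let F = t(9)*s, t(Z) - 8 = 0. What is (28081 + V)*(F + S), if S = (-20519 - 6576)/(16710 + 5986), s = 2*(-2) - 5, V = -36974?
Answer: 14773113851/22696 ≈ 6.5091e+5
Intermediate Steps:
t(Z) = 8 (t(Z) = 8 + 0 = 8)
s = -9 (s = -4 - 5 = -9)
S = -27095/22696 ≈ -1.1938
F = -72 (F = 8*(-9) = -72)
(28081 + V)*(F + S) = (28081 - 36974)*(-72 - 27095/22696) = -8893*(-1661207/22696) = 14773113851/22696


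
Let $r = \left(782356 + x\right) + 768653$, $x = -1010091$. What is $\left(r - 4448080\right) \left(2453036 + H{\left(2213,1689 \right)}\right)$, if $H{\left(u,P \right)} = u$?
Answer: $-9593055593338$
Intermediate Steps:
$r = 540918$ ($r = \left(782356 - 1010091\right) + 768653 = -227735 + 768653 = 540918$)
$\left(r - 4448080\right) \left(2453036 + H{\left(2213,1689 \right)}\right) = \left(540918 - 4448080\right) \left(2453036 + 2213\right) = \left(-3907162\right) 2455249 = -9593055593338$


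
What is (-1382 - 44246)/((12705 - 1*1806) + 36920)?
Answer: -45628/47819 ≈ -0.95418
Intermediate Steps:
(-1382 - 44246)/((12705 - 1*1806) + 36920) = -45628/((12705 - 1806) + 36920) = -45628/(10899 + 36920) = -45628/47819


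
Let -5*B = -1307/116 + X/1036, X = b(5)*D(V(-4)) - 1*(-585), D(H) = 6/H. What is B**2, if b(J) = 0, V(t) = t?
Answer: 6462069769/1410378025 ≈ 4.5818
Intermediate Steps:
X = 585 (X = 0*(6/(-4)) - 1*(-585) = 0*(6*(-1/4)) + 585 = 0*(-3/2) + 585 = 0 + 585 = 585)
B = 80387/37555 (B = -(-1307/116 + 585/1036)/5 = -1/5*(-80387/7511) = 80387/37555 ≈ 2.1405)
B**2 = (80387/37555)**2 = 6462069769/1410378025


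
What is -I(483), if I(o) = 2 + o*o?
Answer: -233291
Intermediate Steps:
I(o) = 2 + o²
-I(483) = -(2 + 483²) = -(2 + 233289) = -1*233291 = -233291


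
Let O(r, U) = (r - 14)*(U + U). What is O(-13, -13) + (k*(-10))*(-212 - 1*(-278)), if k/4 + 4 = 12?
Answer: -20418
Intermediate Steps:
k = 32 (k = -16 + 4*12 = -16 + 48 = 32)
O(r, U) = 2*U*(-14 + r) (O(r, U) = (-14 + r)*(2*U) = 2*U*(-14 + r))
O(-13, -13) + (k*(-10))*(-212 - 1*(-278)) = 2*(-13)*(-14 - 13) + (32*(-10))*(-212 - 1*(-278)) = 2*(-13)*(-27) - 320*(-212 + 278) = 702 - 320*66 = 702 - 21120 = -20418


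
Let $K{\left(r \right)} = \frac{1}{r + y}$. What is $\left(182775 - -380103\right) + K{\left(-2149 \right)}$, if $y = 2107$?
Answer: $\frac{23640875}{42} \approx 5.6288 \cdot 10^{5}$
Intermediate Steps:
$K{\left(r \right)} = \frac{1}{2107 + r}$ ($K{\left(r \right)} = \frac{1}{r + 2107} = \frac{1}{2107 + r}$)
$\left(182775 - -380103\right) + K{\left(-2149 \right)} = \left(182775 - -380103\right) + \frac{1}{2107 - 2149} = \left(182775 + 380103\right) + \frac{1}{-42} = 562878 - \frac{1}{42} = \frac{23640875}{42}$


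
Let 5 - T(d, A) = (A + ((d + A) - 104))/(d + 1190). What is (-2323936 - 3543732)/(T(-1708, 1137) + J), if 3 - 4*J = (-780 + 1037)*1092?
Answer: 868414864/10382845 ≈ 83.639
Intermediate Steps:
J = -280641/4 (J = 3/4 - (-780 + 1037)*1092/4 = 3/4 - 257*1092/4 = 3/4 - 1/4*280644 = 3/4 - 70161 = -280641/4 ≈ -70160.)
T(d, A) = 5 - (-104 + d + 2*A)/(1190 + d) (T(d, A) = 5 - (A + ((d + A) - 104))/(d + 1190) = 5 - (A + ((A + d) - 104))/(1190 + d) = 5 - (A + (-104 + A + d))/(1190 + d) = 5 - (-104 + d + 2*A)/(1190 + d))
(-2323936 - 3543732)/(T(-1708, 1137) + J) = (-2323936 - 3543732)/(2*(3027 - 1*1137 + 2*(-1708))/(1190 - 1708) - 280641/4) = -5867668/(2*(3027 - 1137 - 3416)/(-518) - 280641/4) = -5867668/(2*(-1/518)*(-1526) - 280641/4) = -5867668/(218/37 - 280641/4) = -5867668/(-10382845/148) = -5867668*(-148/10382845) = 868414864/10382845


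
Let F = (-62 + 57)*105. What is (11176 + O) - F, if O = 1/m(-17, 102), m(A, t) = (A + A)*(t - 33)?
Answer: 27450545/2346 ≈ 11701.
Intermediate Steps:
m(A, t) = 2*A*(-33 + t) (m(A, t) = (2*A)*(-33 + t) = 2*A*(-33 + t))
F = -525 (F = -5*105 = -525)
O = -1/2346 (O = 1/(2*(-17)*(-33 + 102)) = 1/(2*(-17)*69) = 1/(-2346) = -1/2346 ≈ -0.00042626)
(11176 + O) - F = (11176 - 1/2346) - 1*(-525) = 26218895/2346 + 525 = 27450545/2346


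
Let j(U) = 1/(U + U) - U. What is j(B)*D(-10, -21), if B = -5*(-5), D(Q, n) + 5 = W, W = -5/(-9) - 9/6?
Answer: 133643/900 ≈ 148.49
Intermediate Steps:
W = -17/18 (W = -5*(-⅑) - 9*⅙ = 5/9 - 3/2 = -17/18 ≈ -0.94444)
D(Q, n) = -107/18 (D(Q, n) = -5 - 17/18 = -107/18)
B = 25
j(U) = 1/(2*U) - U
j(B)*D(-10, -21) = ((½)/25 - 1*25)*(-107/18) = ((½)*(1/25) - 25)*(-107/18) = (1/50 - 25)*(-107/18) = -1249/50*(-107/18) = 133643/900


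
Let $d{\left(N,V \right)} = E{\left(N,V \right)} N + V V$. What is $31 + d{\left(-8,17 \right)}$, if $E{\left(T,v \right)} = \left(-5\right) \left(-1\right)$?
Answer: $280$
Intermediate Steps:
$E{\left(T,v \right)} = 5$
$d{\left(N,V \right)} = V^{2} + 5 N$ ($d{\left(N,V \right)} = 5 N + V V = 5 N + V^{2} = V^{2} + 5 N$)
$31 + d{\left(-8,17 \right)} = 31 + \left(17^{2} + 5 \left(-8\right)\right) = 31 + \left(289 - 40\right) = 31 + 249 = 280$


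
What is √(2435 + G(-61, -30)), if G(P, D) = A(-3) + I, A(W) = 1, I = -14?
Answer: √2422 ≈ 49.214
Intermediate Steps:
G(P, D) = -13 (G(P, D) = 1 - 14 = -13)
√(2435 + G(-61, -30)) = √(2435 - 13) = √2422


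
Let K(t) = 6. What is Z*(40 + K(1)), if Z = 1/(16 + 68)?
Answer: 23/42 ≈ 0.54762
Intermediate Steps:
Z = 1/84 ≈ 0.011905
Z*(40 + K(1)) = (40 + 6)/84 = (1/84)*46 = 23/42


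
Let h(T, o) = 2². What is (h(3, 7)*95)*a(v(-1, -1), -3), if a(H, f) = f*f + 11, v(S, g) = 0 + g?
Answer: 7600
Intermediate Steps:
v(S, g) = g
h(T, o) = 4
a(H, f) = 11 + f² (a(H, f) = f² + 11 = 11 + f²)
(h(3, 7)*95)*a(v(-1, -1), -3) = (4*95)*(11 + (-3)²) = 380*(11 + 9) = 380*20 = 7600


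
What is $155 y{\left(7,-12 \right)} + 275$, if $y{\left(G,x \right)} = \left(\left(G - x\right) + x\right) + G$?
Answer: $2445$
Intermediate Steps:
$y{\left(G,x \right)} = 2 G$ ($y{\left(G,x \right)} = G + G = 2 G$)
$155 y{\left(7,-12 \right)} + 275 = 155 \cdot 2 \cdot 7 + 275 = 155 \cdot 14 + 275 = 2170 + 275 = 2445$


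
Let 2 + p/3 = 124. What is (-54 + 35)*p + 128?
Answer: -6826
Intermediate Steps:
p = 366 (p = -6 + 3*124 = -6 + 372 = 366)
(-54 + 35)*p + 128 = (-54 + 35)*366 + 128 = -19*366 + 128 = -6954 + 128 = -6826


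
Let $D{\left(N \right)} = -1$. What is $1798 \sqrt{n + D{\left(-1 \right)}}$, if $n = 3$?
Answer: $1798 \sqrt{2} \approx 2542.8$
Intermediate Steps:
$1798 \sqrt{n + D{\left(-1 \right)}} = 1798 \sqrt{3 - 1} = 1798 \sqrt{2}$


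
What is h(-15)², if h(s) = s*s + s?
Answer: 44100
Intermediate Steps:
h(s) = s + s² (h(s) = s² + s = s + s²)
h(-15)² = (-15*(1 - 15))² = (-15*(-14))² = 210² = 44100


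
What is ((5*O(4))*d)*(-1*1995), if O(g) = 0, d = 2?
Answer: 0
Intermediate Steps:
((5*O(4))*d)*(-1*1995) = ((5*0)*2)*(-1*1995) = (0*2)*(-1995) = 0*(-1995) = 0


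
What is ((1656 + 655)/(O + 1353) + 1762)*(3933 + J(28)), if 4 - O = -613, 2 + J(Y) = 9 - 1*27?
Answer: 13591613763/1970 ≈ 6.8993e+6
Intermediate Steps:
J(Y) = -20 (J(Y) = -2 + (9 - 1*27) = -2 + (9 - 27) = -2 - 18 = -20)
O = 617 (O = 4 - 1*(-613) = 4 + 613 = 617)
((1656 + 655)/(O + 1353) + 1762)*(3933 + J(28)) = ((1656 + 655)/(617 + 1353) + 1762)*(3933 - 20) = (2311/1970 + 1762)*3913 = (3473451/1970)*3913 = 13591613763/1970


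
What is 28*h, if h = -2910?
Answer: -81480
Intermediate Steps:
28*h = 28*(-2910) = -81480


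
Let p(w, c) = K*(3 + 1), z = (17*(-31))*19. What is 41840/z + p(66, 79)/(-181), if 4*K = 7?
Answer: -7643131/1812353 ≈ -4.2172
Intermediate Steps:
K = 7/4 (K = (1/4)*7 = 7/4 ≈ 1.7500)
z = -10013 (z = -527*19 = -10013)
p(w, c) = 7 (p(w, c) = 7*(3 + 1)/4 = (7/4)*4 = 7)
41840/z + p(66, 79)/(-181) = 41840/(-10013) + 7/(-181) = 41840*(-1/10013) + 7*(-1/181) = -41840/10013 - 7/181 = -7643131/1812353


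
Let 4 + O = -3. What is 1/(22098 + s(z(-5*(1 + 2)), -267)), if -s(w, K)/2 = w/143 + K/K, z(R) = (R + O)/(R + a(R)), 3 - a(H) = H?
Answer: 39/861748 ≈ 4.5257e-5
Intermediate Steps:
O = -7 (O = -4 - 3 = -7)
a(H) = 3 - H
z(R) = -7/3 + R/3 (z(R) = (R - 7)/(R + (3 - R)) = (-7 + R)/3 = (-7 + R)*(⅓) = -7/3 + R/3)
s(w, K) = -2 - 2*w/143 (s(w, K) = -2*(w/143 + K/K) = -2*(w*(1/143) + 1) = -2*(w/143 + 1) = -2*(1 + w/143) = -2 - 2*w/143)
1/(22098 + s(z(-5*(1 + 2)), -267)) = 1/(22098 + (-2 - 2*(-7/3 + (-5*(1 + 2))/3)/143)) = 1/(22098 + (-2 - 2*(-7/3 + (-5*3)/3)/143)) = 1/(22098 + (-2 - 2*(-7/3 + (⅓)*(-15))/143)) = 1/(22098 + (-2 - 2*(-7/3 - 5)/143)) = 1/(22098 + (-2 - 2/143*(-22/3))) = 1/(22098 + (-2 + 4/39)) = 1/(22098 - 74/39) = 1/(861748/39) = 39/861748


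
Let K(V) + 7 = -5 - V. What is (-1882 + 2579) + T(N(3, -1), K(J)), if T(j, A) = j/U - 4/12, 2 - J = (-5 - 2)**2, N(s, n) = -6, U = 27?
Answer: 6268/9 ≈ 696.44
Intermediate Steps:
J = -47 (J = 2 - (-5 - 2)**2 = 2 - 1*(-7)**2 = 2 - 1*49 = 2 - 49 = -47)
K(V) = -12 - V (K(V) = -7 + (-5 - V) = -12 - V)
T(j, A) = -1/3 + j/27 (T(j, A) = j/27 - 4/12 = j*(1/27) - 4*1/12 = j/27 - 1/3 = -1/3 + j/27)
(-1882 + 2579) + T(N(3, -1), K(J)) = (-1882 + 2579) + (-1/3 + (1/27)*(-6)) = 697 + (-1/3 - 2/9) = 697 - 5/9 = 6268/9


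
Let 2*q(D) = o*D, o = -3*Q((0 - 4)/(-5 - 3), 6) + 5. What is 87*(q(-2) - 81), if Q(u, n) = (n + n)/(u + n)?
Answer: -91002/13 ≈ -7000.2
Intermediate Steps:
Q(u, n) = 2*n/(n + u) (Q(u, n) = (2*n)/(n + u) = 2*n/(n + u))
o = -7/13 (o = -6*6/(6 + (0 - 4)/(-5 - 3)) + 5 = -6*6/(6 - 4/(-8)) + 5 = -6*6/(6 - 4*(-1/8)) + 5 = -6*6/(6 + 1/2) + 5 = -6*6/13/2 + 5 = -6*6*2/13 + 5 = -3*24/13 + 5 = -72/13 + 5 = -7/13 ≈ -0.53846)
q(D) = -7*D/26 (q(D) = (-7*D/13)/2 = -7*D/26)
87*(q(-2) - 81) = 87*(-7/26*(-2) - 81) = 87*(7/13 - 81) = 87*(-1046/13) = -91002/13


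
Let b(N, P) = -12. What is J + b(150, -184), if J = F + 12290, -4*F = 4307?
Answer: 44805/4 ≈ 11201.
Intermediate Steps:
F = -4307/4 (F = -¼*4307 = -4307/4 ≈ -1076.8)
J = 44853/4 (J = -4307/4 + 12290 = 44853/4 ≈ 11213.)
J + b(150, -184) = 44853/4 - 12 = 44805/4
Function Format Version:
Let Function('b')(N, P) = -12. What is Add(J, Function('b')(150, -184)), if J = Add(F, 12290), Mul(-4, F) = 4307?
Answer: Rational(44805, 4) ≈ 11201.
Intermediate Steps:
F = Rational(-4307, 4) (F = Mul(Rational(-1, 4), 4307) = Rational(-4307, 4) ≈ -1076.8)
J = Rational(44853, 4) (J = Add(Rational(-4307, 4), 12290) = Rational(44853, 4) ≈ 11213.)
Add(J, Function('b')(150, -184)) = Add(Rational(44853, 4), -12) = Rational(44805, 4)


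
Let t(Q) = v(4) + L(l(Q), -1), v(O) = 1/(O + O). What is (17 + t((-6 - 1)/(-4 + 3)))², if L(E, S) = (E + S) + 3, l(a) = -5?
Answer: 12769/64 ≈ 199.52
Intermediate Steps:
L(E, S) = 3 + E + S
v(O) = 1/(2*O)
t(Q) = -23/8 (t(Q) = (½)/4 + (3 - 5 - 1) = (½)*(¼) - 3 = ⅛ - 3 = -23/8)
(17 + t((-6 - 1)/(-4 + 3)))² = (17 - 23/8)² = (113/8)² = 12769/64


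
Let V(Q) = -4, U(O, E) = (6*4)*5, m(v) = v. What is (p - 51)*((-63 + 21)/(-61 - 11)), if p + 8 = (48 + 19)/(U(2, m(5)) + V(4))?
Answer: -15813/464 ≈ -34.080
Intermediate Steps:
U(O, E) = 120 (U(O, E) = 24*5 = 120)
p = -861/116 (p = -8 + (48 + 19)/(120 - 4) = -8 + 67/116 = -861/116 ≈ -7.4224)
(p - 51)*((-63 + 21)/(-61 - 11)) = (-861/116 - 51)*((-63 + 21)/(-61 - 11)) = -(-142317)/(58*(-72)) = -(-142317)*(-1)/(58*72) = -6777/116*7/12 = -15813/464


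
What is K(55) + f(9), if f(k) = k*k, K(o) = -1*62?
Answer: 19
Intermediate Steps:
K(o) = -62
f(k) = k²
K(55) + f(9) = -62 + 9² = -62 + 81 = 19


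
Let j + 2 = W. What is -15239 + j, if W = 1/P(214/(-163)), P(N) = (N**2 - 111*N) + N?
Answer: -59177972087/3882816 ≈ -15241.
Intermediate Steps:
P(N) = N**2 - 110*N
W = 26569/3882816 (W = 1/((214/(-163))*(-110 + 214/(-163))) = 1/((214*(-1/163))*(-110 + 214*(-1/163))) = 1/(-214*(-110 - 214/163)/163) = 1/(-214/163*(-18144/163)) = 1/(3882816/26569) = 26569/3882816 ≈ 0.0068427)
j = -7739063/3882816 (j = -2 + 26569/3882816 = -7739063/3882816 ≈ -1.9932)
-15239 + j = -15239 - 7739063/3882816 = -59177972087/3882816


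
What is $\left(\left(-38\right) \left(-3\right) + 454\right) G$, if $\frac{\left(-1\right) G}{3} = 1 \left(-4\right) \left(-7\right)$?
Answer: $-47712$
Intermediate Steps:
$G = -84$ ($G = - 3 \cdot 1 \left(-4\right) \left(-7\right) = - 3 \left(\left(-4\right) \left(-7\right)\right) = \left(-3\right) 28 = -84$)
$\left(\left(-38\right) \left(-3\right) + 454\right) G = \left(\left(-38\right) \left(-3\right) + 454\right) \left(-84\right) = \left(114 + 454\right) \left(-84\right) = 568 \left(-84\right) = -47712$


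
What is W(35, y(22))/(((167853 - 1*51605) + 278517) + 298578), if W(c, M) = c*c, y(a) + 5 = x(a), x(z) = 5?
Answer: 175/99049 ≈ 0.0017668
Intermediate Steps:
y(a) = 0 (y(a) = -5 + 5 = 0)
W(c, M) = c²
W(35, y(22))/(((167853 - 1*51605) + 278517) + 298578) = 35²/(((167853 - 1*51605) + 278517) + 298578) = 1225/(((167853 - 51605) + 278517) + 298578) = 1225/((116248 + 278517) + 298578) = 1225/(394765 + 298578) = 1225/693343 = 1225*(1/693343) = 175/99049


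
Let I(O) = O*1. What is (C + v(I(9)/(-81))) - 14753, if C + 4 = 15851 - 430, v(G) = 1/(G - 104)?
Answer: 622159/937 ≈ 663.99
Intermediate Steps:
I(O) = O
v(G) = 1/(-104 + G)
C = 15417 (C = -4 + (15851 - 430) = -4 + 15421 = 15417)
(C + v(I(9)/(-81))) - 14753 = (15417 + 1/(-104 + 9/(-81))) - 14753 = (15417 + 1/(-104 + 9*(-1/81))) - 14753 = (15417 + 1/(-104 - ⅑)) - 14753 = (15417 + 1/(-937/9)) - 14753 = (15417 - 9/937) - 14753 = 14445720/937 - 14753 = 622159/937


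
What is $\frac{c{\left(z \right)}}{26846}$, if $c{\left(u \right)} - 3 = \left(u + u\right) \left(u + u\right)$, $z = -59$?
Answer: $\frac{13927}{26846} \approx 0.51877$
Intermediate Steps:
$c{\left(u \right)} = 3 + 4 u^{2}$ ($c{\left(u \right)} = 3 + \left(u + u\right) \left(u + u\right) = 3 + 2 u 2 u = 3 + 4 u^{2}$)
$\frac{c{\left(z \right)}}{26846} = \frac{3 + 4 \left(-59\right)^{2}}{26846} = \left(3 + 4 \cdot 3481\right) \frac{1}{26846} = \left(3 + 13924\right) \frac{1}{26846} = 13927 \cdot \frac{1}{26846} = \frac{13927}{26846}$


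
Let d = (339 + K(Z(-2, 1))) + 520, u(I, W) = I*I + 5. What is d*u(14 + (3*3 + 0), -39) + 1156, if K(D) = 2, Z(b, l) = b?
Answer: 460930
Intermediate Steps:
u(I, W) = 5 + I² (u(I, W) = I² + 5 = 5 + I²)
d = 861 (d = (339 + 2) + 520 = 341 + 520 = 861)
d*u(14 + (3*3 + 0), -39) + 1156 = 861*(5 + (14 + (3*3 + 0))²) + 1156 = 861*(5 + (14 + (9 + 0))²) + 1156 = 861*(5 + (14 + 9)²) + 1156 = 861*(5 + 23²) + 1156 = 861*(5 + 529) + 1156 = 861*534 + 1156 = 459774 + 1156 = 460930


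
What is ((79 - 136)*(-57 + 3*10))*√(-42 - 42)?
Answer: 3078*I*√21 ≈ 14105.0*I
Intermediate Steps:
((79 - 136)*(-57 + 3*10))*√(-42 - 42) = (-57*(-57 + 30))*√(-84) = (-57*(-27))*(2*I*√21) = 1539*(2*I*√21) = 3078*I*√21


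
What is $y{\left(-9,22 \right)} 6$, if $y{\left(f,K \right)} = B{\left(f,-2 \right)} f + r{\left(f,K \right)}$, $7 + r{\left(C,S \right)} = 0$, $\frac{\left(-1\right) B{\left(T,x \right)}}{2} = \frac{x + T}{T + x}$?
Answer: $66$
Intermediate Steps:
$B{\left(T,x \right)} = -2$ ($B{\left(T,x \right)} = - 2 \frac{x + T}{T + x} = - 2 \frac{T + x}{T + x} = \left(-2\right) 1 = -2$)
$r{\left(C,S \right)} = -7$ ($r{\left(C,S \right)} = -7 + 0 = -7$)
$y{\left(f,K \right)} = -7 - 2 f$ ($y{\left(f,K \right)} = - 2 f - 7 = -7 - 2 f$)
$y{\left(-9,22 \right)} 6 = \left(-7 - -18\right) 6 = \left(-7 + 18\right) 6 = 11 \cdot 6 = 66$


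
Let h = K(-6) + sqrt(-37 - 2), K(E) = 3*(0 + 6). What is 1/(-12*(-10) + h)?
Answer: 46/6361 - I*sqrt(39)/19083 ≈ 0.0072316 - 0.00032725*I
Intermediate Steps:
K(E) = 18 (K(E) = 3*6 = 18)
h = 18 + I*sqrt(39) (h = 18 + sqrt(-37 - 2) = 18 + sqrt(-39) = 18 + I*sqrt(39) ≈ 18.0 + 6.245*I)
1/(-12*(-10) + h) = 1/(-12*(-10) + (18 + I*sqrt(39))) = 1/(120 + (18 + I*sqrt(39))) = 1/(138 + I*sqrt(39))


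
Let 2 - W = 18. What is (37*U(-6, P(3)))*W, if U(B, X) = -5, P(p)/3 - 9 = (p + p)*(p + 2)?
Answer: 2960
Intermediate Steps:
W = -16 (W = 2 - 1*18 = 2 - 18 = -16)
P(p) = 27 + 6*p*(2 + p) (P(p) = 27 + 3*((p + p)*(p + 2)) = 27 + 3*((2*p)*(2 + p)) = 27 + 3*(2*p*(2 + p)) = 27 + 6*p*(2 + p))
(37*U(-6, P(3)))*W = (37*(-5))*(-16) = -185*(-16) = 2960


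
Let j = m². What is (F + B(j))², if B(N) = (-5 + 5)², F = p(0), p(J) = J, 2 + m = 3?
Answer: 0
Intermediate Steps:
m = 1 (m = -2 + 3 = 1)
j = 1 (j = 1² = 1)
F = 0
B(N) = 0 (B(N) = 0² = 0)
(F + B(j))² = (0 + 0)² = 0² = 0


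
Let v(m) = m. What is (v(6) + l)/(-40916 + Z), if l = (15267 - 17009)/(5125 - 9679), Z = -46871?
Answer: -14533/199890999 ≈ -7.2705e-5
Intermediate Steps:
l = 871/2277 (l = -1742/(-4554) = -1742*(-1/4554) = 871/2277 ≈ 0.38252)
(v(6) + l)/(-40916 + Z) = (6 + 871/2277)/(-40916 - 46871) = (14533/2277)/(-87787) = (14533/2277)*(-1/87787) = -14533/199890999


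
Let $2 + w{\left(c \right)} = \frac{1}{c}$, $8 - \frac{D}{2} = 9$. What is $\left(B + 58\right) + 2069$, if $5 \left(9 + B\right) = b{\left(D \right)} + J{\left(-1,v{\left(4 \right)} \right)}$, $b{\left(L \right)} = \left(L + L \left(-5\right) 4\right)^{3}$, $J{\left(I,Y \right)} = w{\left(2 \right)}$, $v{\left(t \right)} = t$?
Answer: $\frac{130921}{10} \approx 13092.0$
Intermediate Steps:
$D = -2$ ($D = 16 - 18 = -2$)
$w{\left(c \right)} = -2 + \frac{1}{c}$
$J{\left(I,Y \right)} = - \frac{3}{2}$ ($J{\left(I,Y \right)} = -2 + \frac{1}{2} = - \frac{3}{2}$)
$b{\left(L \right)} = - 6859 L^{3}$ ($b{\left(L \right)} = \left(L + - 5 L 4\right)^{3} = \left(L - 20 L\right)^{3} = \left(- 19 L\right)^{3} = - 6859 L^{3}$)
$B = \frac{109651}{10}$ ($B = -9 + \frac{- 6859 \left(-2\right)^{3} - \frac{3}{2}}{5} = -9 + \frac{\left(-6859\right) \left(-8\right) - \frac{3}{2}}{5} = -9 + \frac{54872 - \frac{3}{2}}{5} = -9 + \frac{1}{5} \cdot \frac{109741}{2} = -9 + \frac{109741}{10} = \frac{109651}{10} \approx 10965.0$)
$\left(B + 58\right) + 2069 = \left(\frac{109651}{10} + 58\right) + 2069 = \frac{110231}{10} + 2069 = \frac{130921}{10}$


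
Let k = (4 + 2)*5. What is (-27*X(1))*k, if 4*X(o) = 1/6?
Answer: -135/4 ≈ -33.750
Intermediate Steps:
X(o) = 1/24 (X(o) = (1/4)/6 = (1/4)*(1/6) = 1/24)
k = 30 (k = 6*5 = 30)
(-27*X(1))*k = -27*1/24*30 = -9/8*30 = -135/4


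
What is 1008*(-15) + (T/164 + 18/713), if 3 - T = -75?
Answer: -883976637/58466 ≈ -15120.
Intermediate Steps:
T = 78 (T = 3 - 1*(-75) = 3 + 75 = 78)
1008*(-15) + (T/164 + 18/713) = 1008*(-15) + (78/164 + 18/713) = -15120 + (78*(1/164) + 18*(1/713)) = -15120 + (39/82 + 18/713) = -15120 + 29283/58466 = -883976637/58466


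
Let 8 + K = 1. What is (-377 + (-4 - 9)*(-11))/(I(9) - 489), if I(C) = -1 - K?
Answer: 78/161 ≈ 0.48447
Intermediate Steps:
K = -7 (K = -8 + 1 = -7)
I(C) = 6 (I(C) = -1 - 1*(-7) = -1 + 7 = 6)
(-377 + (-4 - 9)*(-11))/(I(9) - 489) = (-377 + (-4 - 9)*(-11))/(6 - 489) = (-377 - 13*(-11))/(-483) = (-377 + 143)*(-1/483) = -234*(-1/483) = 78/161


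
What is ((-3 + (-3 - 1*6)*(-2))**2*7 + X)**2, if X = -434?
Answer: 1301881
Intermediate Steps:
((-3 + (-3 - 1*6)*(-2))**2*7 + X)**2 = ((-3 + (-3 - 1*6)*(-2))**2*7 - 434)**2 = ((-3 + (-3 - 6)*(-2))**2*7 - 434)**2 = ((-3 - 9*(-2))**2*7 - 434)**2 = ((-3 + 18)**2*7 - 434)**2 = (15**2*7 - 434)**2 = (225*7 - 434)**2 = (1575 - 434)**2 = 1141**2 = 1301881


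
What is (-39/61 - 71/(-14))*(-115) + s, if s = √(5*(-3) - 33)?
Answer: -435275/854 + 4*I*√3 ≈ -509.69 + 6.9282*I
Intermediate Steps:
s = 4*I*√3 (s = √(-15 - 33) = √(-48) = 4*I*√3 ≈ 6.9282*I)
(-39/61 - 71/(-14))*(-115) + s = (-39/61 - 71/(-14))*(-115) + 4*I*√3 = (-39*1/61 - 71*(-1/14))*(-115) + 4*I*√3 = (-39/61 + 71/14)*(-115) + 4*I*√3 = (3785/854)*(-115) + 4*I*√3 = -435275/854 + 4*I*√3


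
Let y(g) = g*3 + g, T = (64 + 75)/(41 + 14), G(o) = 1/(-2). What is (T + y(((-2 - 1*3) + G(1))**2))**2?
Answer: 46158436/3025 ≈ 15259.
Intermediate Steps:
G(o) = -1/2
T = 139/55 ≈ 2.5273
y(g) = 4*g (y(g) = 3*g + g = 4*g)
(T + y(((-2 - 1*3) + G(1))**2))**2 = (139/55 + 4*((-2 - 1*3) - 1/2)**2)**2 = (139/55 + 4*((-2 - 3) - 1/2)**2)**2 = (139/55 + 4*(-5 - 1/2)**2)**2 = (139/55 + 4*(-11/2)**2)**2 = (139/55 + 4*(121/4))**2 = (139/55 + 121)**2 = (6794/55)**2 = 46158436/3025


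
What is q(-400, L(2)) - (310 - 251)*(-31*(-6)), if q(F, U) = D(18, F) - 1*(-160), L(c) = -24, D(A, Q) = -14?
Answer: -10828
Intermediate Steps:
q(F, U) = 146 (q(F, U) = -14 - 1*(-160) = -14 + 160 = 146)
q(-400, L(2)) - (310 - 251)*(-31*(-6)) = 146 - (310 - 251)*(-31*(-6)) = 146 - 59*186 = 146 - 1*10974 = 146 - 10974 = -10828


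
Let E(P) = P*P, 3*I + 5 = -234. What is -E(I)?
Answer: -57121/9 ≈ -6346.8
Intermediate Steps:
I = -239/3 (I = -5/3 + (⅓)*(-234) = -5/3 - 78 = -239/3 ≈ -79.667)
E(P) = P²
-E(I) = -(-239/3)² = -1*57121/9 = -57121/9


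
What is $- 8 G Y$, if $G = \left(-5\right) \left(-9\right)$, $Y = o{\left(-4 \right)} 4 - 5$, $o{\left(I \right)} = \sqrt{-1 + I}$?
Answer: $1800 - 1440 i \sqrt{5} \approx 1800.0 - 3219.9 i$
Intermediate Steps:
$Y = -5 + 4 i \sqrt{5}$ ($Y = \sqrt{-1 - 4} \cdot 4 - 5 = \sqrt{-5} \cdot 4 - 5 = i \sqrt{5} \cdot 4 - 5 = 4 i \sqrt{5} - 5 = -5 + 4 i \sqrt{5} \approx -5.0 + 8.9443 i$)
$G = 45$
$- 8 G Y = \left(-8\right) 45 \left(-5 + 4 i \sqrt{5}\right) = - 360 \left(-5 + 4 i \sqrt{5}\right) = 1800 - 1440 i \sqrt{5}$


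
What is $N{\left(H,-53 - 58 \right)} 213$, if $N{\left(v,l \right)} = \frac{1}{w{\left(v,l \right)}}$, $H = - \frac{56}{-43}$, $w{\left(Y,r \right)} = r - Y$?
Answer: $- \frac{9159}{4829} \approx -1.8967$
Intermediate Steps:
$H = \frac{56}{43}$ ($H = \left(-56\right) \left(- \frac{1}{43}\right) = \frac{56}{43} \approx 1.3023$)
$N{\left(v,l \right)} = \frac{1}{l - v}$
$N{\left(H,-53 - 58 \right)} 213 = \frac{1}{\left(-53 - 58\right) - \frac{56}{43}} \cdot 213 = \frac{1}{-111 - \frac{56}{43}} \cdot 213 = \frac{1}{- \frac{4829}{43}} \cdot 213 = \left(- \frac{43}{4829}\right) 213 = - \frac{9159}{4829}$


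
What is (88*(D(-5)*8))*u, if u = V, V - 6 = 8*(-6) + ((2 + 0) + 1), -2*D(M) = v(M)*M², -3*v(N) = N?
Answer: 572000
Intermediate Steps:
v(N) = -N/3
D(M) = M³/6 (D(M) = -(-M/3)*M²/2 = -(-1)*M³/6 = M³/6)
V = -39 (V = 6 + (8*(-6) + ((2 + 0) + 1)) = 6 + (-48 + (2 + 1)) = 6 + (-48 + 3) = 6 - 45 = -39)
u = -39
(88*(D(-5)*8))*u = (88*(((⅙)*(-5)³)*8))*(-39) = (88*(((⅙)*(-125))*8))*(-39) = (88*(-125/6*8))*(-39) = (88*(-500/3))*(-39) = -44000/3*(-39) = 572000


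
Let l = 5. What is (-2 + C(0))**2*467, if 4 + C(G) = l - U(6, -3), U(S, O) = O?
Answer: 1868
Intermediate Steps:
C(G) = 4 (C(G) = -4 + (5 - 1*(-3)) = -4 + (5 + 3) = -4 + 8 = 4)
(-2 + C(0))**2*467 = (-2 + 4)**2*467 = 2**2*467 = 4*467 = 1868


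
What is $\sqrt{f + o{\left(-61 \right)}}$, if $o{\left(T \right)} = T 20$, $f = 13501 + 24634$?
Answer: $\sqrt{36915} \approx 192.13$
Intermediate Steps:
$f = 38135$
$o{\left(T \right)} = 20 T$
$\sqrt{f + o{\left(-61 \right)}} = \sqrt{38135 + 20 \left(-61\right)} = \sqrt{38135 - 1220} = \sqrt{36915}$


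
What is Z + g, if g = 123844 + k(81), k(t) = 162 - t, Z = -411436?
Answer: -287511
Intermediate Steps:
g = 123925 (g = 123844 + (162 - 1*81) = 123844 + (162 - 81) = 123844 + 81 = 123925)
Z + g = -411436 + 123925 = -287511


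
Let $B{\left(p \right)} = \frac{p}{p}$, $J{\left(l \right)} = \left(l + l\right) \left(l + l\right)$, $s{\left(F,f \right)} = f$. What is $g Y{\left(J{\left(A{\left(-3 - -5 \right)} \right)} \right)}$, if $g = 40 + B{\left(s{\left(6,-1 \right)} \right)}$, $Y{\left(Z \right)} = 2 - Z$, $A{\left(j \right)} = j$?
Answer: $-574$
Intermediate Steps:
$J{\left(l \right)} = 4 l^{2}$ ($J{\left(l \right)} = 2 l 2 l = 4 l^{2}$)
$B{\left(p \right)} = 1$
$g = 41$ ($g = 40 + 1 = 41$)
$g Y{\left(J{\left(A{\left(-3 - -5 \right)} \right)} \right)} = 41 \left(2 - 4 \left(-3 - -5\right)^{2}\right) = 41 \left(2 - 4 \left(-3 + 5\right)^{2}\right) = 41 \left(2 - 4 \cdot 2^{2}\right) = 41 \left(2 - 4 \cdot 4\right) = 41 \left(2 - 16\right) = 41 \left(-14\right) = -574$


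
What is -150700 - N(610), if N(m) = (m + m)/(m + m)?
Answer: -150701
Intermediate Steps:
N(m) = 1 (N(m) = (2*m)/((2*m)) = (2*m)*(1/(2*m)) = 1)
-150700 - N(610) = -150700 - 1*1 = -150700 - 1 = -150701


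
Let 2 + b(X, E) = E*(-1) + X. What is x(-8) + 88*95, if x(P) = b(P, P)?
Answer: 8358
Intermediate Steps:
b(X, E) = -2 + X - E (b(X, E) = -2 + (E*(-1) + X) = -2 + (-E + X) = -2 + (X - E) = -2 + X - E)
x(P) = -2 (x(P) = -2 + P - P = -2)
x(-8) + 88*95 = -2 + 88*95 = -2 + 8360 = 8358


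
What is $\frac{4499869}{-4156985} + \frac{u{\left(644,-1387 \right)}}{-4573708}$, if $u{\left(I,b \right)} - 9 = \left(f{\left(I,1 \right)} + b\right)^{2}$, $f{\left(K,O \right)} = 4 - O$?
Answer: $- \frac{28543646117277}{19012835550380} \approx -1.5013$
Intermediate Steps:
$u{\left(I,b \right)} = 9 + \left(3 + b\right)^{2}$ ($u{\left(I,b \right)} = 9 + \left(\left(4 - 1\right) + b\right)^{2} = 9 + \left(3 + b\right)^{2}$)
$\frac{4499869}{-4156985} + \frac{u{\left(644,-1387 \right)}}{-4573708} = \frac{4499869}{-4156985} + \frac{9 + \left(3 - 1387\right)^{2}}{-4573708} = 4499869 \left(- \frac{1}{4156985}\right) + \left(9 + \left(-1384\right)^{2}\right) \left(- \frac{1}{4573708}\right) = - \frac{4499869}{4156985} + \left(9 + 1915456\right) \left(- \frac{1}{4573708}\right) = - \frac{4499869}{4156985} + 1915465 \left(- \frac{1}{4573708}\right) = - \frac{4499869}{4156985} - \frac{1915465}{4573708} = - \frac{28543646117277}{19012835550380}$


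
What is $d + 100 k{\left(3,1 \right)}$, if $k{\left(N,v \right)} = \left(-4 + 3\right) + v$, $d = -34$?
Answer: $-34$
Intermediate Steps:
$k{\left(N,v \right)} = -1 + v$
$d + 100 k{\left(3,1 \right)} = -34 + 100 \left(-1 + 1\right) = -34 + 100 \cdot 0 = -34 + 0 = -34$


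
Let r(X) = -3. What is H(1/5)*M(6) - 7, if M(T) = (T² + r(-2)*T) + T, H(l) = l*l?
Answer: -151/25 ≈ -6.0400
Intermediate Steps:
H(l) = l²
M(T) = T² - 2*T (M(T) = (T² - 3*T) + T = T² - 2*T)
H(1/5)*M(6) - 7 = (1/5)²*(6*(-2 + 6)) - 7 = (⅕)²*(6*4) - 7 = (1/25)*24 - 7 = 24/25 - 7 = -151/25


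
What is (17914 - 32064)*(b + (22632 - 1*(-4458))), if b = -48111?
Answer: 297447150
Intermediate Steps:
(17914 - 32064)*(b + (22632 - 1*(-4458))) = (17914 - 32064)*(-48111 + (22632 - 1*(-4458))) = -14150*(-48111 + (22632 + 4458)) = -14150*(-48111 + 27090) = -14150*(-21021) = 297447150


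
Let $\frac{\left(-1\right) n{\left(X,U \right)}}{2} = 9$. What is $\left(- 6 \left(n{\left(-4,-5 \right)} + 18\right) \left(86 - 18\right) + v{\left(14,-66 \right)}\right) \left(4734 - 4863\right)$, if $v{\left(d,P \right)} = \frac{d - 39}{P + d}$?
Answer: $- \frac{3225}{52} \approx -62.019$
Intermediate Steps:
$n{\left(X,U \right)} = -18$ ($n{\left(X,U \right)} = \left(-2\right) 9 = -18$)
$v{\left(d,P \right)} = \frac{-39 + d}{P + d}$
$\left(- 6 \left(n{\left(-4,-5 \right)} + 18\right) \left(86 - 18\right) + v{\left(14,-66 \right)}\right) \left(4734 - 4863\right) = \left(- 6 \left(-18 + 18\right) \left(86 - 18\right) + \frac{-39 + 14}{-66 + 14}\right) \left(4734 - 4863\right) = \left(- 6 \cdot 0 \cdot 68 + \frac{1}{-52} \left(-25\right)\right) \left(-129\right) = \left(\left(-6\right) 0 - - \frac{25}{52}\right) \left(-129\right) = \left(0 + \frac{25}{52}\right) \left(-129\right) = \frac{25}{52} \left(-129\right) = - \frac{3225}{52}$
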